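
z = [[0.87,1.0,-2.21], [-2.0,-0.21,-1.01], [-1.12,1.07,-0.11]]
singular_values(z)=[2.63, 2.45, 1.11]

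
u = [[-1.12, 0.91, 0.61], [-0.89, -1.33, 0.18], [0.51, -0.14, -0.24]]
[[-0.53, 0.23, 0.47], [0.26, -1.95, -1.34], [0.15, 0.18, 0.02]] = u@ [[0.11, 0.46, -0.16], [-0.30, 1.10, 0.98], [-0.22, -0.42, -0.99]]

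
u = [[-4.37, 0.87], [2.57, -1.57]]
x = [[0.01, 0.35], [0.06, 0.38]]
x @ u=[[0.86,-0.54], [0.71,-0.54]]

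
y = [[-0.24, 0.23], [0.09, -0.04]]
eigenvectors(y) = [[-0.95, -0.64], [0.31, -0.77]]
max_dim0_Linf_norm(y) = 0.24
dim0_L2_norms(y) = [0.26, 0.23]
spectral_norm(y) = 0.35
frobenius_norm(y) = 0.35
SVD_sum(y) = [[-0.25, 0.22],[0.07, -0.06]] + [[0.01,0.01], [0.02,0.02]]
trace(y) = -0.28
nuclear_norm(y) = 0.38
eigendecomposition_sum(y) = [[-0.25, 0.21],  [0.08, -0.07]] + [[0.01,0.02], [0.01,0.03]]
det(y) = -0.01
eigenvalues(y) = [-0.32, 0.04]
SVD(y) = [[-0.96,0.27], [0.27,0.96]] @ diag([0.34520438106611734, 0.03215486421614679]) @ [[0.74,-0.67],[0.67,0.74]]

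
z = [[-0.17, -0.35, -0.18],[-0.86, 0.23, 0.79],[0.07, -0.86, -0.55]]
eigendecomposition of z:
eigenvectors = [[(-0.6+0j), -0.30-0.05j, -0.30+0.05j], [(0.18+0j), 0.38+0.44j, (0.38-0.44j)], [(-0.78+0j), -0.76+0.00j, -0.76-0.00j]]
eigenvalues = [(-0.3+0j), (-0.1+0.5j), (-0.1-0.5j)]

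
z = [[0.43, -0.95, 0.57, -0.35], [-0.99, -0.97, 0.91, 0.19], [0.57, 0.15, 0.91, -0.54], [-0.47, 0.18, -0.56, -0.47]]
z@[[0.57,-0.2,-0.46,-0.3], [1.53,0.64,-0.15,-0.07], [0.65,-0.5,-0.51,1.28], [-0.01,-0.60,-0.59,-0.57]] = [[-0.83,-0.77,-0.14,0.87], [-1.46,-0.99,0.02,1.42], [1.15,-0.15,-0.43,1.29], [-0.35,0.77,0.75,-0.32]]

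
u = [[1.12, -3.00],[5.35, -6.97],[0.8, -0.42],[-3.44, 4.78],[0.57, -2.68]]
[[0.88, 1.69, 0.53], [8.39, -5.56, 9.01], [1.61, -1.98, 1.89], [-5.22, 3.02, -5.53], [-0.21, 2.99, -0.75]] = u@[[2.31, -3.45, 2.83], [0.57, -1.85, 0.88]]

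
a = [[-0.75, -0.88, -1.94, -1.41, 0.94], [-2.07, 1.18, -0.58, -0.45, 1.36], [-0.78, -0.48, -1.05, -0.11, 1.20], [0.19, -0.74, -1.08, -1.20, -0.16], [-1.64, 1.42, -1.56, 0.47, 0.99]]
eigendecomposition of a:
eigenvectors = [[(-0+0j), 0.71+0.00j, -0.67+0.00j, (0.29+0.07j), (0.29-0.07j)], [0.76+0.00j, (0.4+0j), (-0.43+0j), -0.08-0.01j, -0.08+0.01j], [(0.11+0j), 0.32+0.00j, 0.02+0.00j, 0.23-0.44j, 0.23+0.44j], [(-0.22+0j), 0.40+0.00j, (0.22+0j), 0.15+0.37j, (0.15-0.37j)], [0.60+0.00j, 0.26+0.00j, (-0.57+0j), 0.70+0.00j, 0.70-0.00j]]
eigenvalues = [(2.31+0j), (-2.56+0j), (-0+0j), (-0.29+1.03j), (-0.29-1.03j)]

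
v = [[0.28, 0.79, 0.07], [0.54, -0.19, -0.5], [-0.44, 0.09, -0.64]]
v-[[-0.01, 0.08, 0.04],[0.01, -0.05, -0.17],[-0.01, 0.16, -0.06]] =[[0.29,0.71,0.03], [0.53,-0.14,-0.33], [-0.43,-0.07,-0.58]]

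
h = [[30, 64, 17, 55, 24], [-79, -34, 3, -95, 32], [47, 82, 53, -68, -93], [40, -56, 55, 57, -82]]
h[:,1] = [64, -34, 82, -56]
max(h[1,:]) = 32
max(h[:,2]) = 55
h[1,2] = 3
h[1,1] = -34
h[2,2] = 53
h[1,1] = -34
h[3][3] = 57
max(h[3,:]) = 57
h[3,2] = 55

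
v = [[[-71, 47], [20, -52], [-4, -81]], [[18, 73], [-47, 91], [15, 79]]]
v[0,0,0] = -71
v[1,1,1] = 91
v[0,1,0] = 20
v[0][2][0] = -4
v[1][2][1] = 79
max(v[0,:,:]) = 47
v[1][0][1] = 73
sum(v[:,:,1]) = 157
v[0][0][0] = -71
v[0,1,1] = -52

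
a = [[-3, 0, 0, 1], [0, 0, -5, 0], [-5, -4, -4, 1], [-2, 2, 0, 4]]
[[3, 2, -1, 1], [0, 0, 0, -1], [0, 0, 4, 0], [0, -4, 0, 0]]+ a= [[0, 2, -1, 2], [0, 0, -5, -1], [-5, -4, 0, 1], [-2, -2, 0, 4]]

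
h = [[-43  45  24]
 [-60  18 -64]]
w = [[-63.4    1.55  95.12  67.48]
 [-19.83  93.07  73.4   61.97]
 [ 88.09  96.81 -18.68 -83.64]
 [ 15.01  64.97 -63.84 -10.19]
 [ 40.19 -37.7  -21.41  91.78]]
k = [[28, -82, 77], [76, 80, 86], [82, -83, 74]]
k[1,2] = 86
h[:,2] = [24, -64]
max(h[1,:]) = 18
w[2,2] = -18.68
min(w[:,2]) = -63.84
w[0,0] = -63.4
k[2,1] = -83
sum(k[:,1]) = -85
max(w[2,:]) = 96.81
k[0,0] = 28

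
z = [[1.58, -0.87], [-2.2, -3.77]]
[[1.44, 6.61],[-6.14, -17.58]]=z@[[1.37,5.11], [0.83,1.68]]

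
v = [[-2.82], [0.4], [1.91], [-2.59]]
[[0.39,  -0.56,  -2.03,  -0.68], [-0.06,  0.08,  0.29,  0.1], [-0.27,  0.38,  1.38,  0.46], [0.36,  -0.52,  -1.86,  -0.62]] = v@ [[-0.14, 0.20, 0.72, 0.24]]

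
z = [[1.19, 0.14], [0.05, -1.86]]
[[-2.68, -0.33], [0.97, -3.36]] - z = [[-3.87, -0.47],[0.92, -1.5]]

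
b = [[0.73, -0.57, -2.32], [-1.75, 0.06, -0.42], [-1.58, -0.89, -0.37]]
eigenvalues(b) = [-2.44, 2.02, 0.84]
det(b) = -4.13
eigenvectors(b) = [[0.57, 0.75, 0.35], [0.51, -0.61, -0.91], [0.65, -0.27, 0.21]]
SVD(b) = [[-0.82, -0.56, -0.07], [0.43, -0.55, -0.72], [0.37, -0.62, 0.69]] @ diag([2.51444542576629, 2.47919253690737, 0.6627733894671519]) @ [[-0.77,0.07,0.63], [0.62,0.34,0.71], [0.17,-0.94,0.3]]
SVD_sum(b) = [[1.6, -0.14, -1.31],[-0.84, 0.07, 0.69],[-0.71, 0.06, 0.59]] + [[-0.86, -0.47, -0.99],[-0.83, -0.46, -0.96],[-0.95, -0.52, -1.09]] + [[-0.01,0.04,-0.01], [-0.08,0.45,-0.14], [0.08,-0.43,0.14]]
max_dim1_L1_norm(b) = 3.62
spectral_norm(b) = 2.51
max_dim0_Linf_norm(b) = 2.32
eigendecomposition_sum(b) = [[-0.8, -0.54, -1.01], [-0.72, -0.48, -0.90], [-0.92, -0.62, -1.16]] + [[1.65, 0.27, -1.65], [-1.35, -0.22, 1.34], [-0.59, -0.10, 0.59]] + [[-0.12, -0.30, 0.34],  [0.31, 0.76, -0.86],  [-0.07, -0.17, 0.2]]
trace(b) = 0.42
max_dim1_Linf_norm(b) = 2.32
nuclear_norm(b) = 5.66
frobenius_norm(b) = 3.59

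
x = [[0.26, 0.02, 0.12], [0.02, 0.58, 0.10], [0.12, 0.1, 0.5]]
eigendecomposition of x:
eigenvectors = [[0.92, -0.34, -0.22], [0.06, 0.65, -0.76], [-0.40, -0.68, -0.61]]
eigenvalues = [0.21, 0.46, 0.67]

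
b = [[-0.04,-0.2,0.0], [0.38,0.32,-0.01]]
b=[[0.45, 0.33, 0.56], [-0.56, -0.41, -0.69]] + [[-0.49, -0.53, -0.56], [0.94, 0.73, 0.68]]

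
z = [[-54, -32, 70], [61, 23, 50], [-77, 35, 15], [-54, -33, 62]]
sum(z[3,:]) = -25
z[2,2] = 15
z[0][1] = -32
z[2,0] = -77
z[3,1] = -33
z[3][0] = -54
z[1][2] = 50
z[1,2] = 50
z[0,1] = -32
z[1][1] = 23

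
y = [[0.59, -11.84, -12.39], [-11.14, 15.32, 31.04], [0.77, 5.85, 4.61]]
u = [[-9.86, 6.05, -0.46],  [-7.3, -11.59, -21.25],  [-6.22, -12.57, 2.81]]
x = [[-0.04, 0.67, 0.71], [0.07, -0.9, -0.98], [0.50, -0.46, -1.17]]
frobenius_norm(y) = 40.89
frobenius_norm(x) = 2.14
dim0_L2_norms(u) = [13.75, 18.14, 21.44]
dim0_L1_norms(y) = [12.5, 33.01, 48.04]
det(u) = 3869.56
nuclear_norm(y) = 47.52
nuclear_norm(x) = 2.58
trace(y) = 20.52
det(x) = -0.00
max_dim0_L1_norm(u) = 30.21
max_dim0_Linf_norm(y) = 31.04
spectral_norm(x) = 2.07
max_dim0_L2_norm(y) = 33.74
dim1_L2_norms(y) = [17.15, 36.36, 7.49]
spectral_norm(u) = 26.00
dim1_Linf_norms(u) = [9.86, 21.25, 12.57]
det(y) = -2.90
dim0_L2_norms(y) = [11.18, 20.23, 33.74]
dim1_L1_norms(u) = [16.37, 40.14, 21.6]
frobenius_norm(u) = 31.27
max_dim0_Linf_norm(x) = 1.17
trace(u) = -18.64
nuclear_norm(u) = 50.48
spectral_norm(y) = 40.24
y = u @ x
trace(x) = -2.11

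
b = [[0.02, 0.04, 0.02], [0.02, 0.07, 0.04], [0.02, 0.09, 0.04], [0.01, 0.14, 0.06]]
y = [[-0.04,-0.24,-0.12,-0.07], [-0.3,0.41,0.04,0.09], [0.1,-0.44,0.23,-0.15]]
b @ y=[[-0.01, 0.00, 0.0, -0.00], [-0.02, 0.01, 0.01, -0.0], [-0.02, 0.01, 0.01, 0.00], [-0.04, 0.03, 0.02, 0.0]]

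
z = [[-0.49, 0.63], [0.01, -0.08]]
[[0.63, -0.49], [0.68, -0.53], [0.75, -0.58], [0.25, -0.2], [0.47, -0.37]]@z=[[-0.31, 0.44],[-0.34, 0.47],[-0.37, 0.52],[-0.12, 0.17],[-0.23, 0.33]]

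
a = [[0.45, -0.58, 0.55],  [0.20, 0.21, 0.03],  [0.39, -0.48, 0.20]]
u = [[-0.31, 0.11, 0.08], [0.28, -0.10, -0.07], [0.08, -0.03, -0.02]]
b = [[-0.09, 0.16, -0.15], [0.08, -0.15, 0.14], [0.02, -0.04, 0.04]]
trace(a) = 0.86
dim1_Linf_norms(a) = [0.58, 0.21, 0.48]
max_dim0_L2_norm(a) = 0.78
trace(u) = -0.43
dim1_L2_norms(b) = [0.24, 0.22, 0.06]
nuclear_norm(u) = 0.47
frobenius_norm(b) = 0.33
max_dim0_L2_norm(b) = 0.22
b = u @ a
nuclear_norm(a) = 1.58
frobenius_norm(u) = 0.46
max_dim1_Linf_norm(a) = 0.58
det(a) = -0.06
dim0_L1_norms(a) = [1.04, 1.27, 0.78]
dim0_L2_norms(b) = [0.12, 0.22, 0.21]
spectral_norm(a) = 1.11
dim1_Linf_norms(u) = [0.31, 0.28, 0.08]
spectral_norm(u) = 0.46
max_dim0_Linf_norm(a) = 0.58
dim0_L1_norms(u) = [0.67, 0.24, 0.17]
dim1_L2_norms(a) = [0.92, 0.29, 0.65]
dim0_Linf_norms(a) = [0.45, 0.58, 0.55]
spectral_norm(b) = 0.33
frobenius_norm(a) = 1.16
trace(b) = -0.20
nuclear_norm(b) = 0.33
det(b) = 0.00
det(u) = -0.00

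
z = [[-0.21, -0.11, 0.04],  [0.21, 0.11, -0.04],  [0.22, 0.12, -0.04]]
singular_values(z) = [0.42, 0.0, 0.0]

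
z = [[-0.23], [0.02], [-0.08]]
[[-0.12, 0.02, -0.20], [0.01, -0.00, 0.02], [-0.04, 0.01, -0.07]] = z @[[0.52, -0.08, 0.88]]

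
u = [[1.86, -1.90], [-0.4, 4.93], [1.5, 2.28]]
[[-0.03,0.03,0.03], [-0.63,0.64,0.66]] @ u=[[-0.02,0.27], [-0.44,5.86]]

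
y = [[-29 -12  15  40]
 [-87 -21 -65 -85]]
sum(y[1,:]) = -258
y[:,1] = [-12, -21]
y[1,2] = -65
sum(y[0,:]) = 14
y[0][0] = -29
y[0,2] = 15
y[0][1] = -12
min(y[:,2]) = -65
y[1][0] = -87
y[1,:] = [-87, -21, -65, -85]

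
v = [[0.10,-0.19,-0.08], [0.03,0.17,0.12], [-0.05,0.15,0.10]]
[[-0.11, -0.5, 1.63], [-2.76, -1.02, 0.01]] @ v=[[-0.11, 0.18, 0.11], [-0.31, 0.35, 0.10]]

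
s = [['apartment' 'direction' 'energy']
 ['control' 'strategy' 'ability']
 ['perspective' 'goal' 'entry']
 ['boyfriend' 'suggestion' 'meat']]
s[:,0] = ['apartment', 'control', 'perspective', 'boyfriend']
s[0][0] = 'apartment'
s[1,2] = 'ability'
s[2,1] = 'goal'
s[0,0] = 'apartment'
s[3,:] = ['boyfriend', 'suggestion', 'meat']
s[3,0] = 'boyfriend'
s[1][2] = 'ability'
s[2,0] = 'perspective'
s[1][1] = 'strategy'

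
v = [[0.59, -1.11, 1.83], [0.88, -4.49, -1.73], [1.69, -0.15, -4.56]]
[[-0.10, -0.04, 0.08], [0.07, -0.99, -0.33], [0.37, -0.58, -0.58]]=v @ [[0.06, -0.06, -0.1], [0.02, 0.17, 0.02], [-0.06, 0.10, 0.09]]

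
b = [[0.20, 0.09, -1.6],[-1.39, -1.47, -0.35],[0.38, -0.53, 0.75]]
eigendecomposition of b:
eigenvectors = [[0.12+0.00j, -0.75+0.00j, (-0.75-0j)], [(0.97+0j), 0.36-0.25j, (0.36+0.25j)], [0.19+0.00j, 0.20+0.45j, (0.2-0.45j)]]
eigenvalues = [(-1.7+0j), (0.59+0.98j), (0.59-0.98j)]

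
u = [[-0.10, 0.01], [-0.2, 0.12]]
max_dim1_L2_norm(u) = 0.23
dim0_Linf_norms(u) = [0.2, 0.12]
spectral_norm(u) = 0.25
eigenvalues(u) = [-0.09, 0.11]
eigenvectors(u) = [[-0.72, -0.05], [-0.69, -1.00]]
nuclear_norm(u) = 0.29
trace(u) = 0.02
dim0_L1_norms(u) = [0.3, 0.13]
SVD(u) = [[-0.37, -0.93], [-0.93, 0.37]] @ diag([0.2508195340861313, 0.0398693029888414]) @ [[0.89, -0.46], [0.46, 0.89]]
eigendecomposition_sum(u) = [[-0.09, 0.00], [-0.09, 0.0]] + [[-0.01, 0.01], [-0.11, 0.12]]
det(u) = -0.01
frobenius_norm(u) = 0.25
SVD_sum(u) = [[-0.08, 0.04], [-0.21, 0.11]] + [[-0.02, -0.03], [0.01, 0.01]]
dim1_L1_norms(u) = [0.11, 0.32]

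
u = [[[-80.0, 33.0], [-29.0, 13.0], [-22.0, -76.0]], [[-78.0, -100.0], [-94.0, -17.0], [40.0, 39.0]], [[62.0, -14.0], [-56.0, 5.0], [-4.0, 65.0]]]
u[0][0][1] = 33.0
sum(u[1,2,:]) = 79.0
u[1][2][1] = 39.0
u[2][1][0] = -56.0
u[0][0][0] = -80.0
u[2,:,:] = [[62.0, -14.0], [-56.0, 5.0], [-4.0, 65.0]]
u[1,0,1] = -100.0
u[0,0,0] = -80.0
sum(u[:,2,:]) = 42.0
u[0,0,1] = 33.0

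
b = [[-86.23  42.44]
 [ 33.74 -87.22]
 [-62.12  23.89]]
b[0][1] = 42.44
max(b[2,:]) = 23.89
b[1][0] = 33.74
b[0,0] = -86.23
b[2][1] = 23.89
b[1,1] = -87.22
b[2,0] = -62.12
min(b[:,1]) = -87.22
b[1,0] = 33.74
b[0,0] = -86.23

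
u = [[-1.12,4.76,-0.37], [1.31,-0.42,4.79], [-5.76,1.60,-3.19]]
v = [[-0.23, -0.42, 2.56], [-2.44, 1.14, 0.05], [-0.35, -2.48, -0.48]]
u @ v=[[-11.23, 6.81, -2.45], [-0.95, -12.91, 1.03], [-1.46, 12.15, -13.13]]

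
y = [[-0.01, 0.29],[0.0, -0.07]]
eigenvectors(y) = [[1.0, -0.98], [0.0, 0.20]]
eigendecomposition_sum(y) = [[-0.01, -0.05], [-0.0, -0.0]] + [[-0.00, 0.34], [-0.00, -0.07]]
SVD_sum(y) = [[-0.01, 0.29], [0.0, -0.07]] + [[-0.0, -0.0], [-0.0, -0.00]]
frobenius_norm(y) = 0.30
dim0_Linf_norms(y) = [0.01, 0.29]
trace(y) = -0.08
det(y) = 0.00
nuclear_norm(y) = 0.30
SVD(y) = [[-0.97, -0.23], [0.23, -0.97]] @ diag([0.2984870185145217, 0.0023451606153047635]) @ [[0.03, -1.00], [1.0, 0.03]]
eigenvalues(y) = [-0.01, -0.07]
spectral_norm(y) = 0.30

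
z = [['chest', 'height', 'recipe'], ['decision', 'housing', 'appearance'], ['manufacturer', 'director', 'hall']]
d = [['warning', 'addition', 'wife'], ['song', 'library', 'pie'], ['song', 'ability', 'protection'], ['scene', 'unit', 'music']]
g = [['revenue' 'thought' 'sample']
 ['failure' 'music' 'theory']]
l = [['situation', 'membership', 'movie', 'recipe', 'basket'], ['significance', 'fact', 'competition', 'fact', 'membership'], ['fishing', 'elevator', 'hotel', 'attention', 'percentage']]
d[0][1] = 'addition'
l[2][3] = 'attention'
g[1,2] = 'theory'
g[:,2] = ['sample', 'theory']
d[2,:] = ['song', 'ability', 'protection']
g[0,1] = 'thought'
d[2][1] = 'ability'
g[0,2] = 'sample'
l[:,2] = ['movie', 'competition', 'hotel']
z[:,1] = ['height', 'housing', 'director']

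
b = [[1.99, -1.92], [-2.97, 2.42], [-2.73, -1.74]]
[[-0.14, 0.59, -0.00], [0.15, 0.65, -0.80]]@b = [[-2.03,  1.70], [0.55,  2.68]]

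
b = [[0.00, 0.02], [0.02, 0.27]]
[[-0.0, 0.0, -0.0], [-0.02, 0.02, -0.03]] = b@[[-0.09,-0.07,0.1], [-0.06,0.08,-0.1]]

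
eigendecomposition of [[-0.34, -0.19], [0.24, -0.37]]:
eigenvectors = [[(0.05+0.66j), 0.05-0.66j], [(0.75+0j), (0.75-0j)]]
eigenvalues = [(-0.36+0.21j), (-0.36-0.21j)]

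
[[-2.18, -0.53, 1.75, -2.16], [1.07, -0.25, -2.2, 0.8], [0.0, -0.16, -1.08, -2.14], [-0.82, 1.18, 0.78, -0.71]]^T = [[-2.18, 1.07, 0.00, -0.82], [-0.53, -0.25, -0.16, 1.18], [1.75, -2.20, -1.08, 0.78], [-2.16, 0.8, -2.14, -0.71]]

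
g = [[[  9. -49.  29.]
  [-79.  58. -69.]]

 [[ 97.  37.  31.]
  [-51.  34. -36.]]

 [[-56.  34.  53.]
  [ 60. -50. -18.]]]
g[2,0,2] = 53.0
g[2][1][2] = -18.0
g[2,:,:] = [[-56.0, 34.0, 53.0], [60.0, -50.0, -18.0]]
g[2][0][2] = 53.0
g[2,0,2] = 53.0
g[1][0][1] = 37.0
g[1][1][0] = -51.0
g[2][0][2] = 53.0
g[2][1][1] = -50.0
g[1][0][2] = 31.0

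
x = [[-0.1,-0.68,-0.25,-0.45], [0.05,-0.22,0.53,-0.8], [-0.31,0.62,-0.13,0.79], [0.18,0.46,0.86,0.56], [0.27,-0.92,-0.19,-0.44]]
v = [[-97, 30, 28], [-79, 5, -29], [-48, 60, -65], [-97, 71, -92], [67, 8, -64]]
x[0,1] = -0.684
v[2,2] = -65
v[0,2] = 28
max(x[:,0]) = 0.272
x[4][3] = -0.443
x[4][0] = 0.272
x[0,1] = -0.684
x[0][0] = -0.095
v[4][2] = -64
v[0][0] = -97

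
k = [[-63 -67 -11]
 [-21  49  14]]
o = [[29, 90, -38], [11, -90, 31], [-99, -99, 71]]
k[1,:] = [-21, 49, 14]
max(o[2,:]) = 71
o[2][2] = 71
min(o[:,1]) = -99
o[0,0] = 29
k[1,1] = 49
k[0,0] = -63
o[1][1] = -90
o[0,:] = [29, 90, -38]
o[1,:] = [11, -90, 31]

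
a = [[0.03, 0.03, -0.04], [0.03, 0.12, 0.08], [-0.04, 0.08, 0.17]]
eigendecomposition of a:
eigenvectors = [[-0.81, 0.58, -0.08], [0.44, 0.69, 0.57], [-0.39, -0.43, 0.82]]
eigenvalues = [-0.01, 0.1, 0.23]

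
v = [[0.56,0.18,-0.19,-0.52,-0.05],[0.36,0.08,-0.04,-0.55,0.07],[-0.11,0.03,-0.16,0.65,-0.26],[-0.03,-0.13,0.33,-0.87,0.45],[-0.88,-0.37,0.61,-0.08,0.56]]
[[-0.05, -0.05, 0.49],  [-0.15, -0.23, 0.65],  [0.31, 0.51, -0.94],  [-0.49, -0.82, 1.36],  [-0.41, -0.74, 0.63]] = v@[[0.33, 0.64, -0.17], [0.22, 0.44, 0.09], [0.13, 0.29, 0.29], [0.50, 0.85, -1.24], [-0.14, -0.22, 0.43]]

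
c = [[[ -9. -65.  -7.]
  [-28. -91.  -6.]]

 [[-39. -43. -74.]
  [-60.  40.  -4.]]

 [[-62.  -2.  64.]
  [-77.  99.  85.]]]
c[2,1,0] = -77.0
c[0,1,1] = -91.0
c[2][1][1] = 99.0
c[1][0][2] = -74.0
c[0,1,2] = -6.0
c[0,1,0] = -28.0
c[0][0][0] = -9.0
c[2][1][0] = -77.0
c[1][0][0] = -39.0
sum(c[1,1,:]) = -24.0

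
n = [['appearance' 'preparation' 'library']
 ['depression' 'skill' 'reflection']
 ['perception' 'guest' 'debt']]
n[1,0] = 'depression'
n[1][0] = 'depression'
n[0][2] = 'library'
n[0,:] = ['appearance', 'preparation', 'library']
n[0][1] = 'preparation'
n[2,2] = 'debt'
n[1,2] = 'reflection'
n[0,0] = 'appearance'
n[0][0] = 'appearance'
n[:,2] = ['library', 'reflection', 'debt']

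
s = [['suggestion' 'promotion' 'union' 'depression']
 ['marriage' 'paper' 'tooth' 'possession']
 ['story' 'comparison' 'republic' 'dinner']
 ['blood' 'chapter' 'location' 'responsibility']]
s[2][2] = 'republic'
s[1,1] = 'paper'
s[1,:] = ['marriage', 'paper', 'tooth', 'possession']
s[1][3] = 'possession'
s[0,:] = ['suggestion', 'promotion', 'union', 'depression']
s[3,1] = 'chapter'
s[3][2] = 'location'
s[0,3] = 'depression'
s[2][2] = 'republic'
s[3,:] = ['blood', 'chapter', 'location', 'responsibility']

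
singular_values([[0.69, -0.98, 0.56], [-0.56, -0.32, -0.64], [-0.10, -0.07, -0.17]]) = [1.39, 0.83, 0.04]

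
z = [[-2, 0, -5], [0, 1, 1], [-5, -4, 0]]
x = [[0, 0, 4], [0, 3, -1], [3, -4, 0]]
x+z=[[-2, 0, -1], [0, 4, 0], [-2, -8, 0]]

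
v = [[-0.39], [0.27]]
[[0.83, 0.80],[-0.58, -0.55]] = v @ [[-2.13, -2.05]]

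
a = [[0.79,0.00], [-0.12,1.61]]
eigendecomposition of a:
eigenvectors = [[0.0,0.99], [1.0,0.14]]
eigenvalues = [1.61, 0.79]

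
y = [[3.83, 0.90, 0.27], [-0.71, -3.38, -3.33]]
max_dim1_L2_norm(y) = 4.8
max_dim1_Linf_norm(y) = 3.83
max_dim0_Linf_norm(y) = 3.83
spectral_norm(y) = 5.19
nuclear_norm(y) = 8.60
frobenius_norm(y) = 6.21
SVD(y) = [[-0.51, 0.86], [0.86, 0.51]] @ diag([5.188419621205301, 3.413136656257972]) @ [[-0.49, -0.65, -0.58], [0.86, -0.27, -0.42]]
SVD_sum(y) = [[1.29,1.70,1.52], [-2.20,-2.91,-2.6]] + [[2.54, -0.80, -1.25], [1.49, -0.47, -0.73]]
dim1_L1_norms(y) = [5.0, 7.42]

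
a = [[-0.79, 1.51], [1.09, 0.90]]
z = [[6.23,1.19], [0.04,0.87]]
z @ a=[[-3.62, 10.48], [0.92, 0.84]]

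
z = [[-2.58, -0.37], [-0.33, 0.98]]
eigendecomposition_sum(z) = [[-2.59, -0.27], [-0.24, -0.02]] + [[0.01, -0.1], [-0.09, 1.0]]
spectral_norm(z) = 2.61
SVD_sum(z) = [[-2.59, -0.28], [-0.22, -0.02]] + [[0.01, -0.09], [-0.11, 1.0]]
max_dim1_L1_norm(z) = 2.95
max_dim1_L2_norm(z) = 2.61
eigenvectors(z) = [[-1.00,0.10], [-0.09,-0.99]]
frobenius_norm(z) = 2.80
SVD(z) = [[-1.0, -0.08], [-0.08, 1.0]] @ diag([2.6143337517377687, 1.0138338298383638]) @ [[0.99, 0.11], [-0.11, 0.99]]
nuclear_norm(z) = 3.63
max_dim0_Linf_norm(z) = 2.58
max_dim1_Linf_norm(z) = 2.58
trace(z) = -1.60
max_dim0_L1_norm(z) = 2.91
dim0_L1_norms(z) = [2.91, 1.35]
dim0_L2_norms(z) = [2.6, 1.05]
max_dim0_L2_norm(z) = 2.6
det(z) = -2.65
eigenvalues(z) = [-2.61, 1.01]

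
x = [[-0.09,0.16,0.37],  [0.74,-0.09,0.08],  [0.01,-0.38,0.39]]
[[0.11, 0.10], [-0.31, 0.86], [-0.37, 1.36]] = x@[[-0.31, 0.75], [0.81, -2.14], [-0.14, 1.39]]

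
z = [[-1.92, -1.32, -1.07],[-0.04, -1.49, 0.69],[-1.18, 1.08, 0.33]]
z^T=[[-1.92, -0.04, -1.18], [-1.32, -1.49, 1.08], [-1.07, 0.69, 0.33]]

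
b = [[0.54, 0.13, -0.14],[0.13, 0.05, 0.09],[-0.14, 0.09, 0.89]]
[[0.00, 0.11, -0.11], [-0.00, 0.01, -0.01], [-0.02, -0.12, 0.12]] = b@[[0.00, 0.21, -0.21], [-0.01, -0.13, 0.13], [-0.02, -0.09, 0.09]]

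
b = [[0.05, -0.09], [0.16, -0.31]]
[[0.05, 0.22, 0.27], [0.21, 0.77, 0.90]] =b @ [[-4.42, -0.85, 3.64], [-2.97, -2.93, -1.02]]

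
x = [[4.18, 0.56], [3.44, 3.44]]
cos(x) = [[0.05, 0.24], [1.47, -0.26]]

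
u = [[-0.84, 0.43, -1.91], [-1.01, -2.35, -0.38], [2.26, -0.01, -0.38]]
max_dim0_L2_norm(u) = 2.61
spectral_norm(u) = 2.92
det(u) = -11.44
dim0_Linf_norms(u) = [2.26, 2.35, 1.91]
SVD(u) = [[-0.28, 0.79, 0.55], [-0.76, -0.53, 0.38], [0.59, -0.31, 0.75]] @ diag([2.921766094513758, 2.1494330094814575, 1.8223393280893956]) @ [[0.80, 0.57, 0.21], [-0.38, 0.74, -0.55], [0.46, -0.36, -0.81]]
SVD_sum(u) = [[-0.65, -0.46, -0.17], [-1.77, -1.26, -0.45], [1.37, 0.97, 0.35]] + [[-0.65, 1.25, -0.94], [0.44, -0.85, 0.63], [0.25, -0.49, 0.37]] + [[0.46, -0.36, -0.81], [0.32, -0.25, -0.56], [0.63, -0.49, -1.1]]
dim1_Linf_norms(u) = [1.91, 2.35, 2.26]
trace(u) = -3.57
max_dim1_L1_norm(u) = 3.74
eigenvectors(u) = [[0.08-0.66j, 0.08+0.66j, (-0.11+0j)], [(0.23+0.1j), 0.23-0.10j, 0.98+0.00j], [(-0.7+0j), -0.70-0.00j, 0.14+0.00j]]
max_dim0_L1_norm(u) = 4.11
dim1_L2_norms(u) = [2.13, 2.59, 2.29]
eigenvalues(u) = [(-0.64+2.14j), (-0.64-2.14j), (-2.29+0j)]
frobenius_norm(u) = 4.06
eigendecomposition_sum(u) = [[(-0.44+1.06j), (0.09+0.15j), -1.00-0.25j], [(-0.34-0.27j), (-0.07+0.02j), 0.20-0.34j], [(1.15+0.32j), 0.15-0.11j, (-0.14+1.07j)]] + [[(-0.44-1.06j),0.09-0.15j,-1.00+0.25j], [(-0.34+0.27j),(-0.07-0.02j),(0.2+0.34j)], [1.15-0.32j,0.15+0.11j,-0.14-1.07j]] + [[(0.04-0j), 0.25-0.00j, 0.09-0.00j], [-0.33+0.00j, (-2.22+0j), -0.78+0.00j], [(-0.05+0j), (-0.31+0j), -0.11+0.00j]]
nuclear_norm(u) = 6.89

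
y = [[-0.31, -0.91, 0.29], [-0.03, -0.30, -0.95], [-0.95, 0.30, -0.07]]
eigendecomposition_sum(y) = [[(-0.41-0j), (-0.4+0j), -0.28+0.00j], [(-0.4-0j), (-0.4+0j), (-0.28+0j)], [(-0.28-0j), -0.28+0.00j, -0.20+0.00j]] + [[(0.05+0.29j), (-0.25-0.16j), 0.29-0.19j], [0.19-0.23j, (0.05+0.3j), -0.33-0.09j], [(-0.33-0.09j), (0.29-0.19j), 0.06+0.39j]] + [[0.05-0.29j,-0.25+0.16j,(0.29+0.19j)], [(0.19+0.23j),(0.05-0.3j),(-0.33+0.09j)], [(-0.33+0.09j),(0.29+0.19j),0.06-0.39j]]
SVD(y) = [[-0.89, -0.36, -0.27],[-0.39, 0.34, 0.85],[-0.21, 0.87, -0.45]] @ diag([1.005773169292726, 0.9994443542259167, 0.9942994089995256]) @ [[0.49, 0.86, 0.13], [-0.72, 0.48, -0.49], [0.49, -0.15, -0.86]]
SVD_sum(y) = [[-0.44, -0.78, -0.12], [-0.19, -0.34, -0.05], [-0.11, -0.19, -0.03]] + [[0.26,-0.17,0.18], [-0.25,0.17,-0.17], [-0.63,0.42,-0.43]] + [[-0.13,  0.04,  0.23],[0.41,  -0.13,  -0.73],[-0.22,  0.07,  0.38]]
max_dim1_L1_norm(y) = 1.51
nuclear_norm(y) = 3.00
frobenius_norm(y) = 1.73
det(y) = -1.00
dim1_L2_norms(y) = [1.0, 1.0, 1.0]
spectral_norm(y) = 1.01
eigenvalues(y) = [(-1+0j), (0.16+0.98j), (0.16-0.98j)]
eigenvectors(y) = [[-0.64+0.00j, (0.22+0.5j), (0.22-0.5j)], [(-0.63+0j), 0.22-0.50j, (0.22+0.5j)], [(-0.45+0j), (-0.63+0j), -0.63-0.00j]]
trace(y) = -0.68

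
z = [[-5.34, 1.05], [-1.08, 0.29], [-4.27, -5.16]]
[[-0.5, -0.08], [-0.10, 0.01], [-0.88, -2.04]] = z@[[0.11, 0.08], [0.08, 0.33]]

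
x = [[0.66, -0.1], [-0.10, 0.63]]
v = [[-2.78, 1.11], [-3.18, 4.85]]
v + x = [[-2.12, 1.01], [-3.28, 5.48]]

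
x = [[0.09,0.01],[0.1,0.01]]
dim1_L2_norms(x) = [0.09, 0.1]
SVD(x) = [[-0.67, -0.74],[-0.74, 0.67]] @ diag([0.13527547277904572, 0.0007392323083086665]) @ [[-0.99, -0.10], [0.1, -0.99]]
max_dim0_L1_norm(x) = 0.19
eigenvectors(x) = [[0.67, -0.11], [0.74, 0.99]]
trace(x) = 0.10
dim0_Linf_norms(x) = [0.1, 0.01]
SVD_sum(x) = [[0.09, 0.01], [0.10, 0.01]] + [[-0.00,0.00], [0.0,-0.0]]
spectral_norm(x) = 0.14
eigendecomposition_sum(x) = [[0.09,0.01], [0.10,0.01]] + [[-0.00, 0.00], [0.00, -0.0]]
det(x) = -0.00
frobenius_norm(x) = 0.14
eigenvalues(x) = [0.1, -0.0]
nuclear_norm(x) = 0.14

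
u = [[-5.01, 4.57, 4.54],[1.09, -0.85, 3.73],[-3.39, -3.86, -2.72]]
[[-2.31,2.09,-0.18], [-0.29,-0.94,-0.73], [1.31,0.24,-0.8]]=u @ [[0.06, -0.28, 0.10], [-0.28, 0.26, 0.24], [-0.16, -0.11, -0.17]]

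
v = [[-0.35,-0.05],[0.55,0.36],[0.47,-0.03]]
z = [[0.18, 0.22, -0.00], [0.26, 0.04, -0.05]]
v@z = [[-0.08,-0.08,0.00], [0.19,0.14,-0.02], [0.08,0.1,0.0]]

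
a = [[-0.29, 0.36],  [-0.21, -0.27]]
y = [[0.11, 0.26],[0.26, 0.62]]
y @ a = [[-0.09, -0.03],  [-0.21, -0.07]]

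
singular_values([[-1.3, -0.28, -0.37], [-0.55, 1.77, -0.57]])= [1.96, 1.35]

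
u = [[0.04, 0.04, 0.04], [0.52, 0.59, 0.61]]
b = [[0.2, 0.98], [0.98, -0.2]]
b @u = [[0.52, 0.59, 0.61], [-0.06, -0.08, -0.08]]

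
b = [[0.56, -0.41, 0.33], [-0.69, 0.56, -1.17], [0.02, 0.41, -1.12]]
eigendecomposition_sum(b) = [[0.62, -0.35, 0.29], [-0.7, 0.39, -0.33], [-0.13, 0.07, -0.06]] + [[-0.07,-0.08,0.08],[-0.22,-0.24,0.22],[-0.1,-0.11,0.10]] + [[0.01,0.02,-0.04], [0.23,0.41,-1.06], [0.25,0.44,-1.16]]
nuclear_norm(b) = 2.69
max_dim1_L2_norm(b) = 1.47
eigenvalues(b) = [0.95, -0.21, -0.74]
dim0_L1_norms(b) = [1.27, 1.38, 2.62]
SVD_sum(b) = [[0.23, -0.26, 0.54], [-0.52, 0.6, -1.22], [-0.39, 0.45, -0.92]] + [[0.36, -0.07, -0.19], [-0.14, 0.03, 0.08], [0.40, -0.08, -0.21]] + [[-0.03, -0.07, -0.02],[-0.02, -0.06, -0.02],[0.02, 0.04, 0.01]]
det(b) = 0.15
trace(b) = 0.00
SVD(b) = [[-0.33,-0.64,-0.69], [0.75,0.26,-0.61], [0.57,-0.72,0.4]] @ diag([1.9374680836324067, 0.6356990564764654, 0.11918109959511645]) @ [[-0.36, 0.41, -0.84], [-0.87, 0.18, 0.46], [0.34, 0.9, 0.29]]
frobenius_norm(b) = 2.04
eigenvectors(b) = [[-0.66, 0.29, 0.03], [0.74, 0.87, 0.68], [0.14, 0.40, 0.74]]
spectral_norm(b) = 1.94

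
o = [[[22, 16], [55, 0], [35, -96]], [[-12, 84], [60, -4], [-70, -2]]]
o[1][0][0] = -12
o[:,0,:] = [[22, 16], [-12, 84]]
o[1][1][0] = 60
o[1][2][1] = -2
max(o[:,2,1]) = -2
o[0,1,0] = 55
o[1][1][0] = 60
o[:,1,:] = [[55, 0], [60, -4]]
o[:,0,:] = [[22, 16], [-12, 84]]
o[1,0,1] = 84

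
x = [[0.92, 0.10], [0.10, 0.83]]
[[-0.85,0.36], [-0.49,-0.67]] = x@[[-0.87, 0.49],[-0.49, -0.87]]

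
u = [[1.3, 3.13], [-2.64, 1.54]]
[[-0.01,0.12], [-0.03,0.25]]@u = [[-0.33, 0.15], [-0.70, 0.29]]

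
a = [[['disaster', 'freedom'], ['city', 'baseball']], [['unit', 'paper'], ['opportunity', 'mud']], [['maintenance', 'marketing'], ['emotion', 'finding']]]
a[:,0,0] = ['disaster', 'unit', 'maintenance']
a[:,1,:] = [['city', 'baseball'], ['opportunity', 'mud'], ['emotion', 'finding']]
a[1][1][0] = 'opportunity'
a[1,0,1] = 'paper'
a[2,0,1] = 'marketing'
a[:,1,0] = ['city', 'opportunity', 'emotion']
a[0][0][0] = 'disaster'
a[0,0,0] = 'disaster'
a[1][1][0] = 'opportunity'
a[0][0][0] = 'disaster'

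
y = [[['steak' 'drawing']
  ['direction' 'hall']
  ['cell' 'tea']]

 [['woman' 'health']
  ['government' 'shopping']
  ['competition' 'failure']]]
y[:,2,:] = [['cell', 'tea'], ['competition', 'failure']]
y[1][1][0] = 'government'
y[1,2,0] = 'competition'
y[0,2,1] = 'tea'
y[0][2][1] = 'tea'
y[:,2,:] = [['cell', 'tea'], ['competition', 'failure']]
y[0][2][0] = 'cell'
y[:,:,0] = [['steak', 'direction', 'cell'], ['woman', 'government', 'competition']]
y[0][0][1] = 'drawing'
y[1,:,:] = [['woman', 'health'], ['government', 'shopping'], ['competition', 'failure']]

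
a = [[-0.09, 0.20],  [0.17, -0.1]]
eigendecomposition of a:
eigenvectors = [[0.74, -0.73], [0.67, 0.69]]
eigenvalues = [0.09, -0.28]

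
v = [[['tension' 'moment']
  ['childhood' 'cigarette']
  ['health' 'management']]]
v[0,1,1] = 'cigarette'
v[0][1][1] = 'cigarette'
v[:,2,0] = ['health']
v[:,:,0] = [['tension', 'childhood', 'health']]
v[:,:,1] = [['moment', 'cigarette', 'management']]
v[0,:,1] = ['moment', 'cigarette', 'management']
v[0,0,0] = 'tension'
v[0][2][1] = 'management'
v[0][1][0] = 'childhood'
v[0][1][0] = 'childhood'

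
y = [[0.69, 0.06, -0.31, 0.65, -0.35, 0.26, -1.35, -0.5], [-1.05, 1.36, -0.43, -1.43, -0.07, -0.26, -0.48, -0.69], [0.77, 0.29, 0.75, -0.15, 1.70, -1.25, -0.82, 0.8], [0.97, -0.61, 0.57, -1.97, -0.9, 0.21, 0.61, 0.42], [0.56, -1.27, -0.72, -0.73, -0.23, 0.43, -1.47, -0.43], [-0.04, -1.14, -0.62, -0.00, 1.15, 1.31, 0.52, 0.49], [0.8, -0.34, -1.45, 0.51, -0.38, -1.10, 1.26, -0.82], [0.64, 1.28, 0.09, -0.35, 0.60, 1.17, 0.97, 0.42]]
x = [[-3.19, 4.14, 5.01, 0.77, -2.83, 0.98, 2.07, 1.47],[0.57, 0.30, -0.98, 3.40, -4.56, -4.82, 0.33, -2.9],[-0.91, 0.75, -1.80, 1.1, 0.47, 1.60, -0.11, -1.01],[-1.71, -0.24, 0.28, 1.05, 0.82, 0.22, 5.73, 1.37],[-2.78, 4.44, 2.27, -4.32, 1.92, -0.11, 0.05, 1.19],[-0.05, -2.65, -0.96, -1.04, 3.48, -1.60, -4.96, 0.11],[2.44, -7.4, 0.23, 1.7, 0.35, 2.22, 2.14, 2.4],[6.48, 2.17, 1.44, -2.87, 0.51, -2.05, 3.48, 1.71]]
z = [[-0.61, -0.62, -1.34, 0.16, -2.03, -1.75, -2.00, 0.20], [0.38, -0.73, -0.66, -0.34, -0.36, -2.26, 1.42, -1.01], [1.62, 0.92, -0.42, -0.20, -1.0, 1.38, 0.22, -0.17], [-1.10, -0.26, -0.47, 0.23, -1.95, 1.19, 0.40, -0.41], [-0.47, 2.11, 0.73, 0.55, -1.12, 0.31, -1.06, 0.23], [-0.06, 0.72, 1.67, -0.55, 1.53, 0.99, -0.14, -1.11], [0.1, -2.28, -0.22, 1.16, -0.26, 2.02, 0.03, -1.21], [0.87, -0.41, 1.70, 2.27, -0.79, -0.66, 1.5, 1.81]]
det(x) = 191.20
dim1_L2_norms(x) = [8.27, 8.09, 3.11, 6.29, 7.51, 6.95, 8.89, 8.75]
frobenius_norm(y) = 6.76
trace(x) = 0.53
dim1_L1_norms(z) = [8.71, 7.16, 5.93, 6.01, 6.58, 6.77, 7.28, 10.01]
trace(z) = 0.18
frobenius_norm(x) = 21.06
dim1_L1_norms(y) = [4.17, 5.77, 6.53, 6.26, 5.84, 5.27, 6.66, 5.52]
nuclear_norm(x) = 49.75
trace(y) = 3.59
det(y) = 0.30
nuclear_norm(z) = 22.92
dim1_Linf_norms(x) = [5.01, 4.82, 1.8, 5.73, 4.44, 4.96, 7.4, 6.48]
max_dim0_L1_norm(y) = 7.48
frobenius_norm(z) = 9.00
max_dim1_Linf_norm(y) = 1.97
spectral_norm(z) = 4.64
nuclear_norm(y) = 17.51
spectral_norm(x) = 12.08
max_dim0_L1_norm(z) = 10.56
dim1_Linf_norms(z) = [2.03, 2.26, 1.62, 1.95, 2.11, 1.67, 2.28, 2.27]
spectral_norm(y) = 3.05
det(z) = -1022.85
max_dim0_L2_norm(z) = 4.13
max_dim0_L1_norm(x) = 22.09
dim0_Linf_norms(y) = [1.05, 1.36, 1.45, 1.97, 1.7, 1.31, 1.47, 0.82]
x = z @ y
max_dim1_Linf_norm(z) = 2.28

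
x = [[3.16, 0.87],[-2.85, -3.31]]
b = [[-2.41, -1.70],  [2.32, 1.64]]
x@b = [[-5.60, -3.95], [-0.81, -0.58]]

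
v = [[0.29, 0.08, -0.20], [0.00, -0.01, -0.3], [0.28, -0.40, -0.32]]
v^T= [[0.29, 0.00, 0.28], [0.08, -0.01, -0.4], [-0.2, -0.30, -0.32]]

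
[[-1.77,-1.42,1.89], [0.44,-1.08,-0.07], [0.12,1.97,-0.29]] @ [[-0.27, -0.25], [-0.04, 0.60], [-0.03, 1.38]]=[[0.48, 2.20], [-0.07, -0.85], [-0.1, 0.75]]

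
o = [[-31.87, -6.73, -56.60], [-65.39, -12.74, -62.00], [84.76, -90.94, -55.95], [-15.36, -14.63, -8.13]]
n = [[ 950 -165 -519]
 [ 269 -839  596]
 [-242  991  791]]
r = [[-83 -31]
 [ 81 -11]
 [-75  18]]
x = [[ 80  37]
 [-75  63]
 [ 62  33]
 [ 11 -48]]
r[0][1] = -31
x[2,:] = [62, 33]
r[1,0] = 81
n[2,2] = 791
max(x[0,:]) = 80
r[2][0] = -75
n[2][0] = -242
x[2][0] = 62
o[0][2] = -56.6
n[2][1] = 991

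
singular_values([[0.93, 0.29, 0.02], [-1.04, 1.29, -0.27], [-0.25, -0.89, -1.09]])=[1.78, 1.46, 0.69]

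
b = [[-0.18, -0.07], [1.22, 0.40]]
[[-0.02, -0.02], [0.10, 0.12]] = b @ [[0.05, 0.06], [0.10, 0.11]]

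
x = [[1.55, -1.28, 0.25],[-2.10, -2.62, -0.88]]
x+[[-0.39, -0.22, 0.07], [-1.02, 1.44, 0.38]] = [[1.16, -1.5, 0.32], [-3.12, -1.18, -0.5]]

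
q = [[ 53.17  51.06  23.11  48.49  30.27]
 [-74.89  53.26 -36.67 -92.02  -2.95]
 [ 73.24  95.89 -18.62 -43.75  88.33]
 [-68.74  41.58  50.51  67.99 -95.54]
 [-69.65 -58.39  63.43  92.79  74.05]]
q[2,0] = 73.24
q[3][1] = 41.58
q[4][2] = 63.43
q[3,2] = 50.51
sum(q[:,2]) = 81.75999999999999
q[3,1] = 41.58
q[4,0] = -69.65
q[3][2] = 50.51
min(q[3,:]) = -95.54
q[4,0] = -69.65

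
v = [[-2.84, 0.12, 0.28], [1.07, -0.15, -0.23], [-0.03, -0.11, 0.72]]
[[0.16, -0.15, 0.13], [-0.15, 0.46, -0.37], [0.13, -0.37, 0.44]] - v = [[3.00, -0.27, -0.15], [-1.22, 0.61, -0.14], [0.16, -0.26, -0.28]]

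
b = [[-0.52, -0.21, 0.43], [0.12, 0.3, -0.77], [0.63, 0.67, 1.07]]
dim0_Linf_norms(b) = [0.63, 0.67, 1.07]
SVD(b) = [[0.09,  0.70,  0.71], [-0.36,  -0.64,  0.68], [0.93,  -0.32,  0.2]] @ diag([1.484982179763759, 0.9596068253045091, 0.24775525547014446]) @ [[0.33, 0.33, 0.88],[-0.67, -0.58, 0.47],[-0.66, 0.75, -0.03]]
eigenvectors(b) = [[(-0.92+0j), -0.30-0.04j, -0.30+0.04j], [0.33+0.00j, 0.75+0.00j, (0.75-0j)], [(0.22+0j), (-0.44-0.39j), -0.44+0.39j]]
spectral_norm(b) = 1.48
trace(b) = 0.85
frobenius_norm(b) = 1.79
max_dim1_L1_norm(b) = 2.37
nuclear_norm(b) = 2.69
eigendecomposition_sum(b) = [[-0.60+0.00j, (-0.2+0j), 0.06-0.00j],[(0.22-0j), 0.07-0.00j, -0.02+0.00j],[(0.15-0j), 0.05-0.00j, (-0.02+0j)]] + [[(0.04-0.16j), (-0-0.29j), (0.18-0.23j)],[(-0.05+0.41j), 0.11+0.72j, (-0.37+0.63j)],[(0.24-0.21j), (0.31-0.48j), 0.54-0.17j]] + [[0.04+0.16j, (-0+0.29j), 0.18+0.23j], [-0.05-0.41j, 0.11-0.72j, -0.37-0.63j], [0.24+0.21j, (0.31+0.48j), 0.54+0.17j]]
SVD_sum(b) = [[0.05, 0.05, 0.12], [-0.18, -0.18, -0.48], [0.46, 0.46, 1.22]] + [[-0.45, -0.39, 0.31], [0.41, 0.35, -0.29], [0.21, 0.18, -0.14]] + [[-0.12, 0.13, -0.01],[-0.11, 0.13, -0.01],[-0.03, 0.04, -0.0]]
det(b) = -0.35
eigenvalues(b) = [(-0.55+0j), (0.7+0.4j), (0.7-0.4j)]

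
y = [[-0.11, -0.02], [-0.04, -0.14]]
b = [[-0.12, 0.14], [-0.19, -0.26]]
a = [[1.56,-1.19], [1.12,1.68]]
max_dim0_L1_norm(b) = 0.4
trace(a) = 3.24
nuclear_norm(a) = 3.98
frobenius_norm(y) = 0.18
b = a @ y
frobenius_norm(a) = 2.82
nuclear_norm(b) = 0.50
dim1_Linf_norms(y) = [0.11, 0.14]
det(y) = 0.01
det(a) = 3.95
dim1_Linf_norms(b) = [0.14, 0.26]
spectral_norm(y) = 0.16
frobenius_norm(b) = 0.37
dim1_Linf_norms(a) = [1.56, 1.68]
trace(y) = -0.25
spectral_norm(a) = 2.06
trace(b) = -0.38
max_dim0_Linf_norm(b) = 0.26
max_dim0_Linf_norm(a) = 1.68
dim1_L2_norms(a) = [1.96, 2.02]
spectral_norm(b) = 0.33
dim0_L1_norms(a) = [2.68, 2.87]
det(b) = 0.06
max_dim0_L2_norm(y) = 0.14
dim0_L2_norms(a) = [1.92, 2.06]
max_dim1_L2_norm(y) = 0.15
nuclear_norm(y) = 0.25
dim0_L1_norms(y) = [0.15, 0.16]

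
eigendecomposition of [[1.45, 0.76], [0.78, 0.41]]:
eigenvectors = [[0.88, -0.46], [0.47, 0.89]]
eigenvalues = [1.86, 0.0]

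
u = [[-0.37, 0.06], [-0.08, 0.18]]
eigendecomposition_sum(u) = [[-0.37, 0.04], [-0.05, 0.01]] + [[-0.00,0.02],[-0.03,0.17]]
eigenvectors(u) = [[-0.99, -0.11], [-0.15, -0.99]]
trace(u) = -0.19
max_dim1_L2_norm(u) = 0.37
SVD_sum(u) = [[-0.35,0.11], [-0.12,0.04]] + [[-0.02, -0.05], [0.04, 0.14]]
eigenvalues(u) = [-0.36, 0.17]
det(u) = -0.06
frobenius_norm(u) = 0.42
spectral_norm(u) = 0.39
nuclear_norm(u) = 0.55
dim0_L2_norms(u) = [0.38, 0.19]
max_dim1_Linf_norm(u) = 0.37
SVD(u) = [[-0.94,-0.33], [-0.33,0.94]] @ diag([0.3931859953283997, 0.15717752090428078]) @ [[0.96, -0.29], [0.29, 0.96]]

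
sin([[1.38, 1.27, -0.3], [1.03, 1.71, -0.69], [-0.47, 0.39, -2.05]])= [[0.36,  0.06,  -0.04], [0.00,  0.41,  -0.24], [-0.24,  0.22,  -0.95]]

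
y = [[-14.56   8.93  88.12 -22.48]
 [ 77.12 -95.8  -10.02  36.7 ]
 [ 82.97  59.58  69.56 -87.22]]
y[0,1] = 8.93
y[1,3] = 36.7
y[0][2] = 88.12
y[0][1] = 8.93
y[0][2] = 88.12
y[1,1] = -95.8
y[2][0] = 82.97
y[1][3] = 36.7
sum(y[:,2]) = 147.66000000000003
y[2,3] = -87.22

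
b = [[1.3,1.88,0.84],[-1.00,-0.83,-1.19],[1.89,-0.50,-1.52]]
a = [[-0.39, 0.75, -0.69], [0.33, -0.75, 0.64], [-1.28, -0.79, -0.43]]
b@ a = [[-0.96, -1.1, -0.05], [1.64, 0.81, 0.67], [1.04, 2.99, -0.97]]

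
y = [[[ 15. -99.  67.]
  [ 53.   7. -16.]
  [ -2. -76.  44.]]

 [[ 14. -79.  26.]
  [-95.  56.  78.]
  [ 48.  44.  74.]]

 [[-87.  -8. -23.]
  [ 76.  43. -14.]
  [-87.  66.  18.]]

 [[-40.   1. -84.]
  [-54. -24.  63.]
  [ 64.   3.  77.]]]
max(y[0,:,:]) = 67.0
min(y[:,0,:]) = -99.0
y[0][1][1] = 7.0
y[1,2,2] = 74.0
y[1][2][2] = 74.0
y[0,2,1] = -76.0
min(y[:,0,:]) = -99.0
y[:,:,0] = [[15.0, 53.0, -2.0], [14.0, -95.0, 48.0], [-87.0, 76.0, -87.0], [-40.0, -54.0, 64.0]]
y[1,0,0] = 14.0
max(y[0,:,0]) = 53.0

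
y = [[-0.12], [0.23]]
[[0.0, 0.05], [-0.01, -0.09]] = y@ [[-0.04, -0.38]]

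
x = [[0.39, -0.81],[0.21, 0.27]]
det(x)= 0.275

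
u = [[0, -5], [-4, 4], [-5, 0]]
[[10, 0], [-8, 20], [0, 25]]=u@[[0, -5], [-2, 0]]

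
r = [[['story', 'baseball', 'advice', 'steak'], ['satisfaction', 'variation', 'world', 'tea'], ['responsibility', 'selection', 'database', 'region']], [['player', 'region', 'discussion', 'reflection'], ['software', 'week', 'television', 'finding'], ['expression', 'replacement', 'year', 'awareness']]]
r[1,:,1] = ['region', 'week', 'replacement']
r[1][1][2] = 'television'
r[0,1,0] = 'satisfaction'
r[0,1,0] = 'satisfaction'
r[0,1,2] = 'world'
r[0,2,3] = 'region'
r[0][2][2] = 'database'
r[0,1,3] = 'tea'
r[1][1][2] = 'television'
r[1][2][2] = 'year'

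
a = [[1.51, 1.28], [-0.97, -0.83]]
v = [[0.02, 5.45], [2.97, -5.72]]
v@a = [[-5.26,-4.5], [10.03,8.55]]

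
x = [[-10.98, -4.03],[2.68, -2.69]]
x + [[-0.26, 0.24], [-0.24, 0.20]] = [[-11.24, -3.79],  [2.44, -2.49]]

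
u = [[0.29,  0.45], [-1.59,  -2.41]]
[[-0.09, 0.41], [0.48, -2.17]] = u @ [[-0.32, -0.03], [0.01, 0.92]]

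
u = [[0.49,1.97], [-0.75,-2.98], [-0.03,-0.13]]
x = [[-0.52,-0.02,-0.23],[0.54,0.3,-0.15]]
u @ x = [[0.81, 0.58, -0.41], [-1.22, -0.88, 0.62], [-0.05, -0.04, 0.03]]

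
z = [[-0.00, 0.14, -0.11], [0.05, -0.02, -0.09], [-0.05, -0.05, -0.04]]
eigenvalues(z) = [(0.13+0j), (-0.1+0.02j), (-0.1-0.02j)]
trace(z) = -0.06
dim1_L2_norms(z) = [0.18, 0.1, 0.08]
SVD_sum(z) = [[0.02, 0.13, -0.12], [0.01, 0.04, -0.04], [-0.00, -0.01, 0.01]] + [[-0.00, 0.01, 0.01],[0.01, -0.06, -0.06],[0.01, -0.04, -0.04]] + [[-0.01, -0.00, -0.00], [0.03, 0.0, 0.01], [-0.06, -0.0, -0.01]]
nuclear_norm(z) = 0.36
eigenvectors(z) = [[(0.8+0j), (-0.7+0j), (-0.7-0j)], [(0.48+0j), (0.34-0.43j), (0.34+0.43j)], [-0.37+0.00j, -0.18-0.43j, -0.18+0.43j]]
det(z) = 0.00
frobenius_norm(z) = 0.22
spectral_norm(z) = 0.18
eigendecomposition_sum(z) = [[(0.06-0j), 0.07-0.00j, (-0.07+0j)], [0.03-0.00j, 0.04-0.00j, -0.04+0.00j], [-0.03+0.00j, -0.03+0.00j, 0.03+0.00j]] + [[-0.03+0.01j,(0.03+0.03j),-0.02+0.05j],[0.01-0.02j,-0.03+0.01j,-0.02-0.04j],[(-0.01-0.02j),(-0.01+0.03j),(-0.04+0j)]] + [[-0.03-0.01j, (0.03-0.03j), (-0.02-0.05j)], [0.01+0.02j, -0.03-0.01j, -0.02+0.04j], [(-0.01+0.02j), -0.01-0.03j, (-0.04-0j)]]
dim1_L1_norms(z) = [0.25, 0.16, 0.14]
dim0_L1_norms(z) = [0.1, 0.21, 0.24]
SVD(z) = [[-0.96, -0.20, -0.21],  [-0.29, 0.81, 0.51],  [0.07, 0.55, -0.83]] @ diag([0.18446938745502986, 0.10314394047256292, 0.06806153565530597]) @ [[-0.1, -0.71, 0.7], [0.12, -0.70, -0.7], [0.99, 0.02, 0.16]]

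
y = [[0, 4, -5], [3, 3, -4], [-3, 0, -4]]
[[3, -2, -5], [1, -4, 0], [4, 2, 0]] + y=[[3, 2, -10], [4, -1, -4], [1, 2, -4]]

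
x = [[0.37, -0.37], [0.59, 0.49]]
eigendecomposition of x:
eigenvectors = [[(0.08-0.62j), 0.08+0.62j], [(-0.78+0j), (-0.78-0j)]]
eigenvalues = [(0.43+0.46j), (0.43-0.46j)]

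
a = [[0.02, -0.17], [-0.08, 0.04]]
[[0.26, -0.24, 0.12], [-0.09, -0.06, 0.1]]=a @ [[0.38, 1.54, -1.71], [-1.5, 1.61, -0.92]]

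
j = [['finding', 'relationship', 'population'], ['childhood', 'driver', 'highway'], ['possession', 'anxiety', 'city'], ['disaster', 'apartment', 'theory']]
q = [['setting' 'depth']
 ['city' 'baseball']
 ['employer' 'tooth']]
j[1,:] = ['childhood', 'driver', 'highway']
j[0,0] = 'finding'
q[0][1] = 'depth'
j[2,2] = 'city'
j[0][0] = 'finding'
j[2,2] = 'city'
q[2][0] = 'employer'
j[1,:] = ['childhood', 'driver', 'highway']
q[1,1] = 'baseball'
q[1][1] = 'baseball'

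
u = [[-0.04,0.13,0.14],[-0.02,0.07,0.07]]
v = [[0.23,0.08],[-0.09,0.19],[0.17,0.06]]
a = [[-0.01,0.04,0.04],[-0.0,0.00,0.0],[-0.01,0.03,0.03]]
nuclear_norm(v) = 0.51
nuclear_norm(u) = 0.22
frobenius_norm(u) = 0.22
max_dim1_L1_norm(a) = 0.09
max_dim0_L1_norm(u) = 0.21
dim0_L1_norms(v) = [0.49, 0.33]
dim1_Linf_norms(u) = [0.14, 0.07]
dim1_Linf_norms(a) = [0.04, 0.0, 0.03]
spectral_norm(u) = 0.22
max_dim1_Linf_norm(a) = 0.04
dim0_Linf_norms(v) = [0.23, 0.19]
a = v @ u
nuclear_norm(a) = 0.07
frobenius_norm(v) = 0.37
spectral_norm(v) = 0.30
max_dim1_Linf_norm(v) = 0.23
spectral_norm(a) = 0.07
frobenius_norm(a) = 0.07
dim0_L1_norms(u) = [0.06, 0.2, 0.21]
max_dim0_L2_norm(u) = 0.16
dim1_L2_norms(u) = [0.2, 0.1]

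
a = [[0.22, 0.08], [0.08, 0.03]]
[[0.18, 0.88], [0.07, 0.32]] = a @[[0.15, 3.09], [1.82, 2.56]]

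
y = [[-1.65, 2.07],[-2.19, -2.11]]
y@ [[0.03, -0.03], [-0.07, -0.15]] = [[-0.19,-0.26], [0.08,0.38]]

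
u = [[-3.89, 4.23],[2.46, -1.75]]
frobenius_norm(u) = 6.49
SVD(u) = [[-0.89,0.46], [0.46,0.89]] @ diag([6.467577895331815, 0.5563597467604048]) @ [[0.71, -0.71],[0.71, 0.71]]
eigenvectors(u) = [[-0.88, -0.69],[0.48, -0.73]]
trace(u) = -5.64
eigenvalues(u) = [-6.22, 0.58]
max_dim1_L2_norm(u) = 5.75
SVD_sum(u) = [[-4.07, 4.05], [2.11, -2.10]] + [[0.18, 0.18],[0.35, 0.35]]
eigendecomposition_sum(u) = [[-4.09, 3.87], [2.25, -2.13]] + [[0.2, 0.36], [0.21, 0.38]]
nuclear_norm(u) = 7.02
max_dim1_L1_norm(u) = 8.12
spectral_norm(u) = 6.47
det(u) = -3.60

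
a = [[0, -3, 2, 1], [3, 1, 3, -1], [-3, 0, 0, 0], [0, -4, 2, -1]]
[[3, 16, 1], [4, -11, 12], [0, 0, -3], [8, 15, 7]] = a@[[0, 0, 1], [-1, -5, 0], [1, -1, 2], [-2, 3, -3]]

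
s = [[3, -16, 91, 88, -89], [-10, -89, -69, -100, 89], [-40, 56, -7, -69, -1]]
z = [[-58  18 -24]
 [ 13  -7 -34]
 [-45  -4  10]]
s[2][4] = -1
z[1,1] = -7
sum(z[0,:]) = -64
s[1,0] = -10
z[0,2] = -24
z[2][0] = -45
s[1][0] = -10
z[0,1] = 18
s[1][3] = -100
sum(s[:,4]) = -1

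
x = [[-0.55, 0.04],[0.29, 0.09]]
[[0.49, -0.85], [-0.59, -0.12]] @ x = [[-0.52, -0.06],  [0.29, -0.03]]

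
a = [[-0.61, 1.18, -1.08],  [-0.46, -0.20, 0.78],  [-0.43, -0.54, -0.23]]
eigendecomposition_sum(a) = [[(-0.62-0j), (0.23-0j), (-0.96-0j)], [-0.03-0.00j, (0.01-0j), (-0.05-0j)], [-0.32-0.00j, 0.12-0.00j, (-0.5-0j)]] + [[0.00+0.21j, (0.48+0.08j), (-0.06-0.41j)], [-0.21-0.01j, (-0.11+0.48j), 0.42-0.04j], [(-0.05-0.14j), (-0.33+0.06j), (0.14+0.25j)]] + [[0.00-0.21j, 0.48-0.08j, -0.06+0.41j],[-0.21+0.01j, -0.11-0.48j, (0.42+0.04j)],[(-0.05+0.14j), -0.33-0.06j, (0.14-0.25j)]]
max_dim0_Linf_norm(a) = 1.18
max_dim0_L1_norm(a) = 2.09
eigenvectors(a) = [[0.88+0.00j, 0.03+0.63j, 0.03-0.63j], [(0.05+0j), (-0.64+0j), -0.64-0.00j], [0.46+0.00j, -0.17-0.40j, (-0.17+0.4j)]]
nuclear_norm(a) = 3.28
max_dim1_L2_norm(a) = 1.71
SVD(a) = [[-0.94,-0.3,-0.13], [0.32,-0.78,-0.53], [0.06,-0.55,0.83]] @ diag([1.7922639365959594, 0.79993785919954, 0.6842436722373199]) @ [[0.22, -0.68, 0.70], [0.97, 0.12, -0.2], [-0.05, -0.73, -0.68]]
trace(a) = -1.04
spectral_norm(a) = 1.79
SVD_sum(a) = [[-0.38, 1.14, -1.19], [0.13, -0.39, 0.41], [0.02, -0.07, 0.08]] + [[-0.24, -0.03, 0.05], [-0.61, -0.07, 0.12], [-0.43, -0.05, 0.09]] + [[0.0,0.06,0.06],[0.02,0.27,0.25],[-0.03,-0.42,-0.39]]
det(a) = -0.98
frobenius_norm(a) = 2.08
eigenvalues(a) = [(-1.11+0j), (0.03+0.94j), (0.03-0.94j)]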